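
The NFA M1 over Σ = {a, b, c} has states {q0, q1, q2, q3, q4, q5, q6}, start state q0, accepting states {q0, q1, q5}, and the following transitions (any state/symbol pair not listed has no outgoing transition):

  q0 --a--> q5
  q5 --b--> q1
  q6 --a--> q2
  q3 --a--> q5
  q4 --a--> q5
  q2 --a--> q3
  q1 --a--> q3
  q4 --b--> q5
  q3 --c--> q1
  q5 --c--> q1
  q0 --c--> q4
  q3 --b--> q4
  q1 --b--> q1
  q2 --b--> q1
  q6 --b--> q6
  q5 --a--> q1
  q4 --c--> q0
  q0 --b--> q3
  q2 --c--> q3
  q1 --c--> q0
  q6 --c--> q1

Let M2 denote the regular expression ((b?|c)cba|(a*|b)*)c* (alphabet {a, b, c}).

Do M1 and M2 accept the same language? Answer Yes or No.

The string ca is accepted by M1 but rejected by M2.
So L(M1) ≠ L(M2).

No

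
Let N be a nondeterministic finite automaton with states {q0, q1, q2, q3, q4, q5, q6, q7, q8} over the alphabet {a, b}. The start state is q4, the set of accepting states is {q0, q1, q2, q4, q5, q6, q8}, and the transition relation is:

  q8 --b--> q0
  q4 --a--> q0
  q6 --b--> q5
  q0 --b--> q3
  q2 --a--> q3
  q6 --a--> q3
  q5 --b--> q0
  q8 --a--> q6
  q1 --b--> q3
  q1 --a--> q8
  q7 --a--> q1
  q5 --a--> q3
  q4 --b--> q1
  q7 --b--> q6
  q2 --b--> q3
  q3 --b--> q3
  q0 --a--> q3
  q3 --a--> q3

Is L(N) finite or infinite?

The useful states (reachable from q4 and able to reach an accepting state) are {q0, q1, q4, q5, q6, q8}.
Restricted to these states the transition graph has no cycle, so every accepting path has bounded length and L is finite.

finite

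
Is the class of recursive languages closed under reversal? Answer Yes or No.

Reverse the input on the tape and then run the decider for L; this halts and accepts exactly Lᴿ.
So the recursive languages are closed under reversal.

Yes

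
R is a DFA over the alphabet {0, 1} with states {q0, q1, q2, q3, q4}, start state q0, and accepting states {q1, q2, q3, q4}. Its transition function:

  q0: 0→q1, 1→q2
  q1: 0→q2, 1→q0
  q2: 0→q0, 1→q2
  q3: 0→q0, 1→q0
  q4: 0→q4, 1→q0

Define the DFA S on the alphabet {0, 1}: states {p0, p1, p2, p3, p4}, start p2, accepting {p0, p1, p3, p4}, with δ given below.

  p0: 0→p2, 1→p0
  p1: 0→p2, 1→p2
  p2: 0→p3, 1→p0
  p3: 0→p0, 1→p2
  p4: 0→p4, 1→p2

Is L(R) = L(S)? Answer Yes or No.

Yes

Exploring the product automaton R × S from the start pair (q0, p2), following both machines on each input symbol, reaches 3 state pairs: (q0, p2), (q1, p3), (q2, p0).
R accepts in {q1, q2, q3, q4} and S accepts in {p0, p1, p3, p4}. In every reachable pair the two components are either both accepting — (q1, p3), (q2, p0) — or both non-accepting, so no string is accepted by exactly one of the machines: L(R) \ L(S) and L(S) \ L(R) are both empty.
Hence every string is accepted by R iff it is accepted by S, and the two languages coincide.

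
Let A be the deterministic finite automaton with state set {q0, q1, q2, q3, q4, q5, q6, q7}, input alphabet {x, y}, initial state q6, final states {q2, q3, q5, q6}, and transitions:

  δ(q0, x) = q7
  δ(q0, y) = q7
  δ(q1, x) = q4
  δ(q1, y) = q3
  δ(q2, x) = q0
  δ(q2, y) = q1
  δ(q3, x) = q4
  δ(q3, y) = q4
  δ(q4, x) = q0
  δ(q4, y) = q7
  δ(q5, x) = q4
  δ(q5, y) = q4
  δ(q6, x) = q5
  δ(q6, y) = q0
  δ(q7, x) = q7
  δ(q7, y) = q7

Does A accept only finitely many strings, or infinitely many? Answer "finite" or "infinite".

The useful states (reachable from q6 and able to reach an accepting state) are {q5, q6}.
Restricted to these states the transition graph has no cycle, so every accepting path has bounded length and L is finite.

finite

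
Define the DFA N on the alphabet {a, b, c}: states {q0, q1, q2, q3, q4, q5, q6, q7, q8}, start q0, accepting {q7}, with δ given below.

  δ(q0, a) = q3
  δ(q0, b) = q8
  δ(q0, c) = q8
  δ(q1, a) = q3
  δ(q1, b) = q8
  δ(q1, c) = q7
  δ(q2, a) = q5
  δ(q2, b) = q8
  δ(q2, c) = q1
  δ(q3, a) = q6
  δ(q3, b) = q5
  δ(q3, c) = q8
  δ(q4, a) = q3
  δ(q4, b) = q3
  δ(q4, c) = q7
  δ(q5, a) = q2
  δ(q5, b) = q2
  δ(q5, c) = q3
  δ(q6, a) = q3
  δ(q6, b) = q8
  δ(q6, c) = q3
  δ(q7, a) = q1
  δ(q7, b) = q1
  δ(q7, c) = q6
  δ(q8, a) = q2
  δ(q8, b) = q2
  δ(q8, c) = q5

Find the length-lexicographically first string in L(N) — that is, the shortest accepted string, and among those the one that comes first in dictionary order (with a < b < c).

A breadth-first search from q0 reaches an accepting state first via the path q0 → q8 → q2 → q1 → q7 on input bacc.
No string of length < 4 is accepted (BFS exhausts all shorter strings without reaching an accepting state), and bacc is the lexicographically least accepting string of length 4.

bacc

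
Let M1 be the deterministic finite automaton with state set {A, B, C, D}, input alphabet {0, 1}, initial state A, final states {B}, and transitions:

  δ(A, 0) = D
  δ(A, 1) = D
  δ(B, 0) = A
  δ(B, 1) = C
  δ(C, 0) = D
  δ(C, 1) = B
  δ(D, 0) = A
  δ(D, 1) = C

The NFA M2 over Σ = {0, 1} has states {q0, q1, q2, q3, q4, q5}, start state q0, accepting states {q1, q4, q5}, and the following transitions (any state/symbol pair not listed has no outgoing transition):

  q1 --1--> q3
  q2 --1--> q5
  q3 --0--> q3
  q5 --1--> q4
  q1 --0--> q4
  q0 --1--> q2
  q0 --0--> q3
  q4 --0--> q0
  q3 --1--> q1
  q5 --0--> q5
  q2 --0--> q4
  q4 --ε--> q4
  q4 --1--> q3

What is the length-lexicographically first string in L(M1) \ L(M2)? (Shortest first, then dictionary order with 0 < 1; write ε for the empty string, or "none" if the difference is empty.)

The string 011 is accepted by M1 but not by M2.
No shorter string lies in the difference, and 011 is the lexicographically first length-3 string in L(M1) \ L(M2).

011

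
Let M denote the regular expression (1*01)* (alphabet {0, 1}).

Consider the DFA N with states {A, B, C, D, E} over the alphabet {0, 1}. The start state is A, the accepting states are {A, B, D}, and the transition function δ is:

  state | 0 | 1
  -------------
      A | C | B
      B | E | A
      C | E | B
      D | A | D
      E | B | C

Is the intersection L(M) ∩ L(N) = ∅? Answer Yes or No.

No

The empty string ε is accepted by both M and N.
Hence L(M) ∩ L(N) ≠ ∅.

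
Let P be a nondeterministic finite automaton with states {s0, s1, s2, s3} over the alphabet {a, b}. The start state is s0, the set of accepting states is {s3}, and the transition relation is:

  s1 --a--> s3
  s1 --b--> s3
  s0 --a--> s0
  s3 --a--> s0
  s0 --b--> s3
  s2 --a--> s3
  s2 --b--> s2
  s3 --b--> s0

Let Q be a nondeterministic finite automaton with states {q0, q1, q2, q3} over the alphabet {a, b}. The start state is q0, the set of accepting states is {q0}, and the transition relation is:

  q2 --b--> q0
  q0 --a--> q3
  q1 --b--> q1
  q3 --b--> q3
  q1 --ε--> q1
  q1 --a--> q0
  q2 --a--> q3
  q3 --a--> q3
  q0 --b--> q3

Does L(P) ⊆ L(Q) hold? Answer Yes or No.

No

The string b is in L(P) but not in L(Q).
So L(P) ⊄ L(Q).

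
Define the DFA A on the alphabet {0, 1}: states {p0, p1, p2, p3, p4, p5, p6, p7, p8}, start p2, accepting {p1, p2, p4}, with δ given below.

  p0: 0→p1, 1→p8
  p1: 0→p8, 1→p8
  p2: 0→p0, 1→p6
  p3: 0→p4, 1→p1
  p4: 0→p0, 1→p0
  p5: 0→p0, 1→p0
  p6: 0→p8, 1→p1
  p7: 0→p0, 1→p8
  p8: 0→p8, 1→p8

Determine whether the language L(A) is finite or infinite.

finite

The useful states (reachable from p2 and able to reach an accepting state) are {p0, p1, p2, p6}.
Restricted to these states the transition graph has no cycle, so every accepting path has bounded length and L is finite.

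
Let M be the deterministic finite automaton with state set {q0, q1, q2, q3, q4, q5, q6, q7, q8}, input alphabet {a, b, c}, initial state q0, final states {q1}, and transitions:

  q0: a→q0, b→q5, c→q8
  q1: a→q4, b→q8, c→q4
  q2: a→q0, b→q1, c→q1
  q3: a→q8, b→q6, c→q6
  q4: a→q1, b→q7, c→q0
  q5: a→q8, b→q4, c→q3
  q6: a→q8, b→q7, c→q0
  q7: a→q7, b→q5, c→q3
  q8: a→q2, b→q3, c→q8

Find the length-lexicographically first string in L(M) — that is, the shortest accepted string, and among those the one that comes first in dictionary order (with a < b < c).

bba

A breadth-first search from q0 reaches an accepting state first via the path q0 → q5 → q4 → q1 on input bba.
No string of length < 3 is accepted (BFS exhausts all shorter strings without reaching an accepting state), and bba is the lexicographically least accepting string of length 3.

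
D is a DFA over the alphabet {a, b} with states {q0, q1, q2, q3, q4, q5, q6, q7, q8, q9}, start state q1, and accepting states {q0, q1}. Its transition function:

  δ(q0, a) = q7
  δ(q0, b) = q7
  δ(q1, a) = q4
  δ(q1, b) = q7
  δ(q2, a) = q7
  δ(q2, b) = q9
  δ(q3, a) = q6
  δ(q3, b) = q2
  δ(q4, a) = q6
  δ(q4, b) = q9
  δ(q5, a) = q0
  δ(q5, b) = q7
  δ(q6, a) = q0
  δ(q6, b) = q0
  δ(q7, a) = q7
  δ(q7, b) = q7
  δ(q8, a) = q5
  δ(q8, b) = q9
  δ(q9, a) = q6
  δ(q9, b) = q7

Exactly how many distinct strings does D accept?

The useful subgraph on states {q0, q1, q4, q6, q9} is acyclic, so L(D) is finite; the longest accepting path visits 5 useful states, giving maximum string length 4.
Counting accepting paths from q1 by length: 1 of length 0, 2 of length 3, 2 of length 4. Total 5.

5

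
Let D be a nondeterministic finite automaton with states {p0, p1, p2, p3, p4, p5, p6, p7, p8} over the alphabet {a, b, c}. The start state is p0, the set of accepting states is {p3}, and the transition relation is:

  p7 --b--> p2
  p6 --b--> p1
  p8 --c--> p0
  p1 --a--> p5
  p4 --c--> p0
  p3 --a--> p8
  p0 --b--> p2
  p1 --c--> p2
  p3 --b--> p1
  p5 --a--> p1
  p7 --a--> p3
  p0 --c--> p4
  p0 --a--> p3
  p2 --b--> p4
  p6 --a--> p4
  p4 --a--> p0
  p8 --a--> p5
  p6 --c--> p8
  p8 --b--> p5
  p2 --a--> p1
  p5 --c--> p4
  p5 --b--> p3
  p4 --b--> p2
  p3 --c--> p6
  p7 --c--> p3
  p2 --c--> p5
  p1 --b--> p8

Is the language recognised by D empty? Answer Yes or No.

The string a is accepted: the run p0 → p3 ends in the accepting state p3.
Since at least one string is accepted, L(D) is not empty.

No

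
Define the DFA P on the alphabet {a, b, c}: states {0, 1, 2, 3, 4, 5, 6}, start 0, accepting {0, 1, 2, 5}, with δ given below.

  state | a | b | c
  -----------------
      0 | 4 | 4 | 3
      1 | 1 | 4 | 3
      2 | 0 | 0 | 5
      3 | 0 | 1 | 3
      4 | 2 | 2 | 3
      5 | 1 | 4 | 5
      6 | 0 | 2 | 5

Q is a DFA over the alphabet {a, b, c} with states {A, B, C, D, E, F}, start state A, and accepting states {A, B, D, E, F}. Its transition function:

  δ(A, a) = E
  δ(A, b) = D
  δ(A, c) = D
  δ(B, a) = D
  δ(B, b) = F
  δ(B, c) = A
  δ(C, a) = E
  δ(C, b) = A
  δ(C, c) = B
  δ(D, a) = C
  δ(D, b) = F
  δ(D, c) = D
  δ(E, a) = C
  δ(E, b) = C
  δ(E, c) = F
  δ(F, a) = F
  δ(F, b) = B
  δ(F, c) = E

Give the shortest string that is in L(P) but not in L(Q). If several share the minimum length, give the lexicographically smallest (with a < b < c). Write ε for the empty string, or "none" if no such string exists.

aa

The string aa is accepted by P but not by Q.
No shorter string lies in the difference, and aa is the lexicographically first length-2 string in L(P) \ L(Q).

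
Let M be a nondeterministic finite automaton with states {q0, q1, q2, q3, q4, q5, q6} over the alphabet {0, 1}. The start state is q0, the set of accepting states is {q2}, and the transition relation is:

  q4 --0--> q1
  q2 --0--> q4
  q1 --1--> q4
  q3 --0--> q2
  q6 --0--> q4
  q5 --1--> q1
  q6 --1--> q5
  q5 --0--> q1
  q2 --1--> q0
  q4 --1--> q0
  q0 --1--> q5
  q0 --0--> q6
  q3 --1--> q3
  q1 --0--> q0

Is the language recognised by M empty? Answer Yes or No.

The states reachable from the start state are {q0, q1, q4, q5, q6}.
None of the accepting states {q2} is reachable, so no string is accepted and L(M) = ∅.

Yes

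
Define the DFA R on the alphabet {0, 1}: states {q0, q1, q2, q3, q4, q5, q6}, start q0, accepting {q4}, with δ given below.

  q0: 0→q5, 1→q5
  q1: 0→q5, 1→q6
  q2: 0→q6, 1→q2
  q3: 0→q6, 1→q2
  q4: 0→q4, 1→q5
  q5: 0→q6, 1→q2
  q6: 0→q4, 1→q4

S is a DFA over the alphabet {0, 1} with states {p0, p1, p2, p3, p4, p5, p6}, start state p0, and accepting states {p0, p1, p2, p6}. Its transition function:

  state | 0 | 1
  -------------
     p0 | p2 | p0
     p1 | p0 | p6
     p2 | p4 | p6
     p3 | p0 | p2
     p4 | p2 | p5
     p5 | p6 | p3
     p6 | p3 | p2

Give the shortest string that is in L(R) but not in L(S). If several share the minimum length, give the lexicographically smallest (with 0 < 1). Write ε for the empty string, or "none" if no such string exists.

The string 001 is accepted by R but not by S.
No shorter string lies in the difference, and 001 is the lexicographically first length-3 string in L(R) \ L(S).

001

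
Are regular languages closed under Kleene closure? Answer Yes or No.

Yes

If R is a regular expression for L then R* denotes L*; on automata, add a new accepting start state with an ε-move into the old start state and ε-moves from every old accepting state back to it.
So the regular languages are closed under Kleene star.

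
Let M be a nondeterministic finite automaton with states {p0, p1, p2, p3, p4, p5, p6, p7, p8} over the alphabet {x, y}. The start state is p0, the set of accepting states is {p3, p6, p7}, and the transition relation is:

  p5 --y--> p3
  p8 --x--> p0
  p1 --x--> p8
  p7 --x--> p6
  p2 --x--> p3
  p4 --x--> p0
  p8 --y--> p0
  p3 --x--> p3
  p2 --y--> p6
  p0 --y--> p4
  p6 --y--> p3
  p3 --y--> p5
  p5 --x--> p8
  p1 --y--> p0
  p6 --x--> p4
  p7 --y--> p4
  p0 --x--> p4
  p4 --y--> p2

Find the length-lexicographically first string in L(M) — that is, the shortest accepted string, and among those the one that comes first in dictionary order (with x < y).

xyx

A breadth-first search from p0 reaches an accepting state first via the path p0 → p4 → p2 → p3 on input xyx.
No string of length < 3 is accepted (BFS exhausts all shorter strings without reaching an accepting state), and xyx is the lexicographically least accepting string of length 3.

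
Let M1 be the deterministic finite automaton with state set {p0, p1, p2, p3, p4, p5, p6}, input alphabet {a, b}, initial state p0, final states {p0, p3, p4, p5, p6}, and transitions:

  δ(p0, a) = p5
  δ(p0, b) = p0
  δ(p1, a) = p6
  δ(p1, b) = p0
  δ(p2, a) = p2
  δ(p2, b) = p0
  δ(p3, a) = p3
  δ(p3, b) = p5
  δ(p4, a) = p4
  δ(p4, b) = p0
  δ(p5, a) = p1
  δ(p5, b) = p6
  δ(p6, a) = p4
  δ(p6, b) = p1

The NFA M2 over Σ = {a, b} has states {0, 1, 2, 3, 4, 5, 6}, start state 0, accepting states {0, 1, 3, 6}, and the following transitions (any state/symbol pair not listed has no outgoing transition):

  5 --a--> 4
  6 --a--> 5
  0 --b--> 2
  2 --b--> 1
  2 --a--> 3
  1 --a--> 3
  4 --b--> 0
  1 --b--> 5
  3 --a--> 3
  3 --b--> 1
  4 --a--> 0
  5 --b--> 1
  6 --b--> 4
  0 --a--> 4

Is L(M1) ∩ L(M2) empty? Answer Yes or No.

No

The empty string ε is accepted by both M1 and M2.
Hence L(M1) ∩ L(M2) ≠ ∅.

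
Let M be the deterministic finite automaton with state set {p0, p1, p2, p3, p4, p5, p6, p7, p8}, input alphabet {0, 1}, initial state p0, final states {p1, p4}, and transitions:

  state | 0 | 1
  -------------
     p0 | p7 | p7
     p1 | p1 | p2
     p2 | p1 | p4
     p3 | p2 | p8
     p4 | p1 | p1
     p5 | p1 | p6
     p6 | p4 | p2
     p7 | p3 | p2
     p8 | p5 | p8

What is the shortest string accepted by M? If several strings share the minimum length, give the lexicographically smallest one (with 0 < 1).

A breadth-first search from p0 reaches an accepting state first via the path p0 → p7 → p2 → p1 on input 010.
No string of length < 3 is accepted (BFS exhausts all shorter strings without reaching an accepting state), and 010 is the lexicographically least accepting string of length 3.

010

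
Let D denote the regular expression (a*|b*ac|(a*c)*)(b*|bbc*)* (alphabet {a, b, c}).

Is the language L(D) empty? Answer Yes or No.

The empty string ε matches the expression, so it belongs to L(D).
Since L(D) contains at least one string, it is not empty.

No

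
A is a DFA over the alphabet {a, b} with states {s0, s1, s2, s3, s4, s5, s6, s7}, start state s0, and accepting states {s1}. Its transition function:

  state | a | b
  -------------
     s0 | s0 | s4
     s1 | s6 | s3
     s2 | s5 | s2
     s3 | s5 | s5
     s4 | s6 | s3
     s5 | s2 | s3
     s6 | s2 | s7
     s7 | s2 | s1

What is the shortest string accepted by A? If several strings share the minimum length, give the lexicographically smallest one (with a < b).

babb

A breadth-first search from s0 reaches an accepting state first via the path s0 → s4 → s6 → s7 → s1 on input babb.
No string of length < 4 is accepted (BFS exhausts all shorter strings without reaching an accepting state), and babb is the lexicographically least accepting string of length 4.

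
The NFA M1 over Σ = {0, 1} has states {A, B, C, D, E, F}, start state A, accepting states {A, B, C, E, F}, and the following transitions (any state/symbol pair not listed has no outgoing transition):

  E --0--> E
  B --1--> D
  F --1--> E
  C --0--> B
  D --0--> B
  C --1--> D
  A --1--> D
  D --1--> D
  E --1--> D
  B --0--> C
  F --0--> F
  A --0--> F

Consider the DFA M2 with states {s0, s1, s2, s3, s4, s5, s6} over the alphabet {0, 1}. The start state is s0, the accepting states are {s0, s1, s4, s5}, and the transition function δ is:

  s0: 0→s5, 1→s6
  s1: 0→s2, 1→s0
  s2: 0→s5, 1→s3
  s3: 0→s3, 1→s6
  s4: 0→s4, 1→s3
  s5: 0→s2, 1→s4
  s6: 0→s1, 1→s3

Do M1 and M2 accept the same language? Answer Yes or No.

The string 00 is accepted by M1 but rejected by M2.
So L(M1) ≠ L(M2).

No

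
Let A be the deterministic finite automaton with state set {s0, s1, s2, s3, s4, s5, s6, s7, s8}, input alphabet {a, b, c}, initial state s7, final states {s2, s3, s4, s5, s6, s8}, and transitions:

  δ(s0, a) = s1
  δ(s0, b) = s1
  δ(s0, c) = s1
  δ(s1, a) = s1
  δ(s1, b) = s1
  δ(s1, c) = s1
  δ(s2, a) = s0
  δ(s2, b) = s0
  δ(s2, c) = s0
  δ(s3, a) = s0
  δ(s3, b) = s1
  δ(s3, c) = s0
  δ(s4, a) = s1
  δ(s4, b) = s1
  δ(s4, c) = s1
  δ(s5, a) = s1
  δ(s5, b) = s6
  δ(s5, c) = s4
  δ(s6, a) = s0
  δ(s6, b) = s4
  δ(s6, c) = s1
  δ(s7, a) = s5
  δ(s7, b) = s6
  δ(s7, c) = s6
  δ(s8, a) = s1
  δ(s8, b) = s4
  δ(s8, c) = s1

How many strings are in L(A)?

8

The useful subgraph on states {s4, s5, s6, s7} is acyclic, so L(A) is finite; the longest accepting path visits 4 useful states, giving maximum string length 3.
Counting accepting paths from s7 by length: 3 of length 1, 4 of length 2, 1 of length 3. Total 8.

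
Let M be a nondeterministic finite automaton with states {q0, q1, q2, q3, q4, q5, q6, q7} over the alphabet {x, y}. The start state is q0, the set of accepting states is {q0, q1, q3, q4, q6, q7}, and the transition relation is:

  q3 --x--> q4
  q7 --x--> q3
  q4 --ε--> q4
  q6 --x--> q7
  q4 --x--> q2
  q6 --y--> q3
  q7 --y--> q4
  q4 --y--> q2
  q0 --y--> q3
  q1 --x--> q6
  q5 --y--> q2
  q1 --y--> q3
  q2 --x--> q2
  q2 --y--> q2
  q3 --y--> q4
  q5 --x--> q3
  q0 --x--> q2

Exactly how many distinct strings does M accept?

The useful subgraph on states {q0, q3, q4} is acyclic, so L(M) is finite; the longest accepting path visits 3 useful states, giving maximum string length 2.
Counting accepting paths from q0 by length: 1 of length 0, 1 of length 1, 2 of length 2. Total 4.

4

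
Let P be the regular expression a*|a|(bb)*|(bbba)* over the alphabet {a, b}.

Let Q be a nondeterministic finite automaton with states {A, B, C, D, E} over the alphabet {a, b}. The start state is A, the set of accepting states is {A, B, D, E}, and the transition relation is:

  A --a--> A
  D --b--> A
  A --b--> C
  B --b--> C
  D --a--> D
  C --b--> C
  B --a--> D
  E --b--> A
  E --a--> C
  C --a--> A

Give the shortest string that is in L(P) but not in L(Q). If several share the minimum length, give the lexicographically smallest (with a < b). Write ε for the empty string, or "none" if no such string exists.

The string bb is accepted by P but not by Q.
No shorter string lies in the difference, and bb is the lexicographically first length-2 string in L(P) \ L(Q).

bb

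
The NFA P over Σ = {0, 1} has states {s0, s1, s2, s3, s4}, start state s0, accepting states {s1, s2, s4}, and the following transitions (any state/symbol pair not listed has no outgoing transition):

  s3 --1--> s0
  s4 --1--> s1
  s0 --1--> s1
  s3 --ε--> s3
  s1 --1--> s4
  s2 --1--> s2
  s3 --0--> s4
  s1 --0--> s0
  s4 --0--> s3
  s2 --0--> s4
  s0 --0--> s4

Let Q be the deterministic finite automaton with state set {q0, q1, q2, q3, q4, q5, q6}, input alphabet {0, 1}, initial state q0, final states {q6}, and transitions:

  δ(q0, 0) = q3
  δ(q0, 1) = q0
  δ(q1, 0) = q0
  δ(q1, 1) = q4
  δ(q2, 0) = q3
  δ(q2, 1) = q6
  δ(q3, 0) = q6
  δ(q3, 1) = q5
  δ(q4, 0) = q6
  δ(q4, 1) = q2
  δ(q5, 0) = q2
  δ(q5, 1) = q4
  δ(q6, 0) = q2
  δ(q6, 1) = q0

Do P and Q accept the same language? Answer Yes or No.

No

The string 0 is accepted by P but rejected by Q.
So L(P) ≠ L(Q).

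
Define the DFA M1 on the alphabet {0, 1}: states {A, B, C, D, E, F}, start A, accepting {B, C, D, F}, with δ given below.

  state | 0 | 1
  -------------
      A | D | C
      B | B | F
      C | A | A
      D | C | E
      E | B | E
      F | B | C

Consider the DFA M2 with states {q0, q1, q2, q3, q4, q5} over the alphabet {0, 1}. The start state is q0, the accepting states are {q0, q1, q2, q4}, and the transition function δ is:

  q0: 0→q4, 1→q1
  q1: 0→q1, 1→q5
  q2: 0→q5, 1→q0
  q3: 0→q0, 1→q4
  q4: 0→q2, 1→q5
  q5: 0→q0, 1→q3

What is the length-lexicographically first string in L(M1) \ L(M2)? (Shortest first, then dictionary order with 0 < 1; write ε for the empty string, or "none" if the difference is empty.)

The string 101 is accepted by M1 but not by M2.
No shorter string lies in the difference, and 101 is the lexicographically first length-3 string in L(M1) \ L(M2).

101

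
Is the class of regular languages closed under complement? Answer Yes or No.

Take a complete DFA for L and swap accepting and non-accepting states; the resulting DFA accepts exactly Σ* \ L.
So the regular languages are closed under complement.

Yes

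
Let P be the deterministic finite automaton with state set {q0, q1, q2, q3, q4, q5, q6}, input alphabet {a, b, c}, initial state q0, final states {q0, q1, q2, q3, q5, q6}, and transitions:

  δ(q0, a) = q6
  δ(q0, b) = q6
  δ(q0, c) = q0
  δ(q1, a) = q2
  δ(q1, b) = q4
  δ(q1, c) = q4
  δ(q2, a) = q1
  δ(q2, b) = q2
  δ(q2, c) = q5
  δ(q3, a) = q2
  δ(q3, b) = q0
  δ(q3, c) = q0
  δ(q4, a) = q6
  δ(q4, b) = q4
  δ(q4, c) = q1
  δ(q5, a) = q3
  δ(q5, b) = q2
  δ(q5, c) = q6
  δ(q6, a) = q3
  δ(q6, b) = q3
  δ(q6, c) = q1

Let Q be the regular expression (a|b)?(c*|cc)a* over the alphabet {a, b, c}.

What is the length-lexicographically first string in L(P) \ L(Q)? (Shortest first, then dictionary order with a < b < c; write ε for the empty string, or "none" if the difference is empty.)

ab

The string ab is accepted by P but not by Q.
No shorter string lies in the difference, and ab is the lexicographically first length-2 string in L(P) \ L(Q).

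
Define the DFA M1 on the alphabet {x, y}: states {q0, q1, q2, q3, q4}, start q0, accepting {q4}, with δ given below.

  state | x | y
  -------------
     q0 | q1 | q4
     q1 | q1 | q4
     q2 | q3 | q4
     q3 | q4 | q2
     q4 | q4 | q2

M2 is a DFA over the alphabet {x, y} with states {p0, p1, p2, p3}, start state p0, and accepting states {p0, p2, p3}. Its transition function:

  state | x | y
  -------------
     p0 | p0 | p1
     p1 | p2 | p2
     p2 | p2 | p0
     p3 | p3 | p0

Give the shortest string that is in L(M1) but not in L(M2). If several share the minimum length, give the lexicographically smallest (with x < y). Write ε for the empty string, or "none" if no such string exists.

The string y is accepted by M1 but not by M2.
No shorter string lies in the difference, and y is the lexicographically first length-1 string in L(M1) \ L(M2).

y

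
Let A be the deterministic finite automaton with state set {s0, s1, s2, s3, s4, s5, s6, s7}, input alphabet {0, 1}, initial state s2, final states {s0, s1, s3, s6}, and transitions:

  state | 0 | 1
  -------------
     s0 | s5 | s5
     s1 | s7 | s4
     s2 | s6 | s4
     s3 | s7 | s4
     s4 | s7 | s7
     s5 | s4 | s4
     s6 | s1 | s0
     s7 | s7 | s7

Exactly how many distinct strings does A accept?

3

The useful subgraph on states {s0, s1, s2, s6} is acyclic, so L(A) is finite; the longest accepting path visits 3 useful states, giving maximum string length 2.
Counting accepting paths from s2 by length: 1 of length 1, 2 of length 2. Total 3.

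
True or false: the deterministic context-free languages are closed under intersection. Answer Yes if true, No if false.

No

DCFLs are closed under complement (normalise the DPDA to read all of its input, then flip the verdict). If they were also closed under intersection, De Morgan would make them closed under union; but {aⁿbⁿ : n≥0} and {aⁿb²ⁿ : n≥0} are DCFLs (push the a's; pop one per b, respectively one per two b's) whose union no deterministic PDA accepts: a DPDA for it would have a single run on aⁿb²ⁿ, accepting after the prefix aⁿbⁿ and accepting again after n more b's; an ordinary PDA that simulates it on a's and b's and, at any moment when it is accepting, may switch to reading only a fresh letter c while feeding each c to the simulation as a b, would accept aⁱbʲcᵏ (k≥1) exactly when both aⁱbʲ and aⁱbʲ⁺ᵏ are in the language, i.e. its language intersected with the regular set a*b*c⁺ would be exactly {aⁿbⁿcⁿ : n≥1} — impossible, since context-free languages are closed under intersection with regular sets and {aⁿbⁿcⁿ} is not context-free.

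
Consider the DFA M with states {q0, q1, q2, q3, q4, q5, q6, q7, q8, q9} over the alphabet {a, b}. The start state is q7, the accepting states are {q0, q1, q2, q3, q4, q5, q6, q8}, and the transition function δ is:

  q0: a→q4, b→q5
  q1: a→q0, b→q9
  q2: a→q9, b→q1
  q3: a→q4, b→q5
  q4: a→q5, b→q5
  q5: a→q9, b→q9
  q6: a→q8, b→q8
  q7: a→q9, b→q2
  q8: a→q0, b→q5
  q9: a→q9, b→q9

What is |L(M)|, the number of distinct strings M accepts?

7

The useful subgraph on states {q0, q1, q2, q4, q5, q7} is acyclic, so L(M) is finite; the longest accepting path visits 6 useful states, giving maximum string length 5.
Counting accepting paths from q7 by length: 1 of length 1, 1 of length 2, 1 of length 3, 2 of length 4, 2 of length 5. Total 7.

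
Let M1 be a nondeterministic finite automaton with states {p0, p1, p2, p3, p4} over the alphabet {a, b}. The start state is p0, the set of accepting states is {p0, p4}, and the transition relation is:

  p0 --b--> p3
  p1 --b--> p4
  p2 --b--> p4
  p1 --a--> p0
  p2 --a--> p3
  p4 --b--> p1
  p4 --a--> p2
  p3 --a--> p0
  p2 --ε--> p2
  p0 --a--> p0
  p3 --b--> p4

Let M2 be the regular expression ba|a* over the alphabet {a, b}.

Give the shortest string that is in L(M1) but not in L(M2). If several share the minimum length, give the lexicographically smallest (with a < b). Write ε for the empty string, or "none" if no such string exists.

bb

The string bb is accepted by M1 but not by M2.
No shorter string lies in the difference, and bb is the lexicographically first length-2 string in L(M1) \ L(M2).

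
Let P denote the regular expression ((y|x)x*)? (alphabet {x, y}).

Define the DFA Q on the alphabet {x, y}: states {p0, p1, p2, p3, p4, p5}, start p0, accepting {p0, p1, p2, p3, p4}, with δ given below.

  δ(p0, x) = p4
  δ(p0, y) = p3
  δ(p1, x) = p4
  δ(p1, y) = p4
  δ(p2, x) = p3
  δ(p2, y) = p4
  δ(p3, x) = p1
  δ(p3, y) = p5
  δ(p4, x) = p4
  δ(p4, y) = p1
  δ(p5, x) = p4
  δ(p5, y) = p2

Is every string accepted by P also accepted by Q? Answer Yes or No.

Converting the expression P to a DFA (subset construction, then merging equivalent states) gives the minimal DFA with states {r0, r1, r2}, start state r0, accepting states {r0, r1} and transitions r0: x→r1, y→r1; r1: x→r1, y→r2; r2: x→r2, y→r2.
Exploring the product automaton P × Q from the start pair (r0, p0), following both machines on each input symbol, reaches 9 state pairs: (r0, p0), (r1, p4), (r1, p3), (r2, p1), (r1, p1), (r2, p5), (r2, p4), (r2, p2), (r2, p3).
P accepts in {r0, r1} and Q accepts in {p0, p1, p2, p3, p4}. The reachable pairs whose P-component is accepting are (r0, p0), (r1, p4), (r1, p3), (r1, p1); in each of them the Q-component is accepting too, so the product for L(P) \ L(Q) (P-component accepting, Q-component rejecting) has no reachable accepting pair and the difference is empty.
Hence every string in L(P) is also in L(Q).

Yes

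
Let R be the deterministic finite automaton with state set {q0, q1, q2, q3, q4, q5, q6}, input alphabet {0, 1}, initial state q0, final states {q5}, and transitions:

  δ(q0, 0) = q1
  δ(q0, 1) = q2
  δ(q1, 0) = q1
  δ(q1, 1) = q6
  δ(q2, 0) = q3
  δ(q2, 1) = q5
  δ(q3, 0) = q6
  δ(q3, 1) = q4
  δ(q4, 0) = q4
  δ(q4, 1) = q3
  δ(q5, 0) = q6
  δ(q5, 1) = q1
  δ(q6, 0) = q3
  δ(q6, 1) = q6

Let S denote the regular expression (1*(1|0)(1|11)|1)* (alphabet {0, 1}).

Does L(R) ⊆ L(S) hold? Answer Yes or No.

Yes

Converting the expression S to a DFA (subset construction, then merging equivalent states) gives the minimal DFA with states {s0, s1, s2}, start state s0, accepting states {s0} and transitions s0: 0→s1, 1→s0; s1: 0→s2, 1→s0; s2: 0→s2, 1→s2.
Exploring the product automaton R × S from the start pair (q0, s0), following both machines on each input symbol, reaches 15 state pairs: (q0, s0), (q1, s1), (q2, s0), (q1, s2), (q6, s0), (q3, s1), (q5, s0), (q6, s2), (q4, s0), (q6, s1), (q1, s0), (q3, s2), (q4, s1), (q3, s0), (q4, s2).
R accepts in {q5} and S accepts in {s0}. The reachable pairs whose R-component is accepting are (q5, s0); in each of them the S-component is accepting too, so the product for L(R) \ L(S) (R-component accepting, S-component rejecting) has no reachable accepting pair and the difference is empty.
Hence every string in L(R) is also in L(S).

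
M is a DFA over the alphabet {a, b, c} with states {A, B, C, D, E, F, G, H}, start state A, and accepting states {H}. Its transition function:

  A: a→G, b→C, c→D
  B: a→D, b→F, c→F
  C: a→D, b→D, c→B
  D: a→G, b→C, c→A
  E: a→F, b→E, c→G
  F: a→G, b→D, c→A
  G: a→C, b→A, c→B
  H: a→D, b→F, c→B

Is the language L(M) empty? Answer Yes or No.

Yes

The states reachable from the start state are {A, B, C, D, F, G}.
None of the accepting states {H} is reachable, so no string is accepted and L(M) = ∅.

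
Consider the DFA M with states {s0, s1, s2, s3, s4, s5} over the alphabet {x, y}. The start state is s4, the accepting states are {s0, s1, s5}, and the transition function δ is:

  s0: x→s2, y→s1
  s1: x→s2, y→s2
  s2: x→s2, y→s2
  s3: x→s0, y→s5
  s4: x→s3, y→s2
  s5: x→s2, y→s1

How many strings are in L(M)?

4

The useful subgraph on states {s0, s1, s3, s4, s5} is acyclic, so L(M) is finite; the longest accepting path visits 4 useful states, giving maximum string length 3.
Counting accepting paths from s4 by length: 2 of length 2, 2 of length 3. Total 4.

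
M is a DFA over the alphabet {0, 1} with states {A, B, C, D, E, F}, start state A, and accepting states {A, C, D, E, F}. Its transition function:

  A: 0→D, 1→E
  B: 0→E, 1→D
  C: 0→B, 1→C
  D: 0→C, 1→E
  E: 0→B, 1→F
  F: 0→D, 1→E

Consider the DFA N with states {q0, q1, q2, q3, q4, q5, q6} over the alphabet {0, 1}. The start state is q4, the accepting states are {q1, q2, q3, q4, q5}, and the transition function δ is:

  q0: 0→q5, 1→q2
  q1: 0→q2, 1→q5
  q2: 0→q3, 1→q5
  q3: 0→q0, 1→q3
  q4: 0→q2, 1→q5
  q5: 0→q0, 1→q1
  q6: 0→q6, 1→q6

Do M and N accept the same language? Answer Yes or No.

Exploring the product automaton M × N from the start pair (A, q4), following both machines on each input symbol, reaches 6 state pairs: (A, q4), (D, q2), (E, q5), (C, q3), (B, q0), (F, q1).
M accepts in {A, C, D, E, F} and N accepts in {q1, q2, q3, q4, q5}. In every reachable pair the two components are either both accepting — (A, q4), (D, q2), (E, q5), (C, q3), (F, q1) — or both non-accepting, so no string is accepted by exactly one of the machines: L(M) \ L(N) and L(N) \ L(M) are both empty.
Hence every string is accepted by M iff it is accepted by N, and the two languages coincide.

Yes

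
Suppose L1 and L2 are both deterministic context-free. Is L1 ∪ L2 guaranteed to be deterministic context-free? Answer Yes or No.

{aⁿbⁿ : n≥0} and {aⁿb²ⁿ : n≥0} are each accepted by a deterministic PDA (push the a's; pop one per b, respectively one per two b's), but their union U is not. Suppose a DPDA M accepted U. Being deterministic, M has a single run on aⁿb²ⁿ, and since aⁿbⁿ ∈ U that run passes through an accepting configuration right after consuming the prefix aⁿbⁿ and then goes on to accept again after n more b's. Build an ordinary (nondeterministic) PDA M′ that simulates M on a's and b's and, at any moment when M is in an accepting state, may switch to a second mode in which it reads only c's, feeding each c to M as a b; M′ accepts when M does. Then M′ accepts aⁱbʲcᵏ (k≥1) exactly when both aⁱbʲ ∈ U and aⁱbʲ⁺ᵏ ∈ U, and checking the four cases (i=j or j=2i, combined with j+k=i or j+k=2i) leaves only i=j=k: so L(M′) ∩ a*b*c⁺ = {aⁿbⁿcⁿ : n≥1} would be context-free, which it is not (pumping lemma) — contradiction. (The union is an unambiguous CFL; it is determinism, not unambiguity, that fails.)

No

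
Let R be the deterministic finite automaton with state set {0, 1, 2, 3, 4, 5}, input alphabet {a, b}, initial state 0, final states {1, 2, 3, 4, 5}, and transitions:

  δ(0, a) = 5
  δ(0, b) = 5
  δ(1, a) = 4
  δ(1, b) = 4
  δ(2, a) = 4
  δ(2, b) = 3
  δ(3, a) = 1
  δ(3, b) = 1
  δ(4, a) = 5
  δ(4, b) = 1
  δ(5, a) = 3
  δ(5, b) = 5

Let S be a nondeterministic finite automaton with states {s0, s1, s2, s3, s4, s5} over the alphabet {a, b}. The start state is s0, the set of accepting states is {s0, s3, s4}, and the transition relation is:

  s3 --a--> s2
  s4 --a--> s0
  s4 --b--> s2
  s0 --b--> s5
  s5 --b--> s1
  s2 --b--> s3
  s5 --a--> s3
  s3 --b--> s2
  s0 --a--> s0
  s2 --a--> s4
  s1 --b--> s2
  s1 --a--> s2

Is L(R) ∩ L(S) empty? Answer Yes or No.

The string a is accepted by both R and S.
Hence L(R) ∩ L(S) ≠ ∅.

No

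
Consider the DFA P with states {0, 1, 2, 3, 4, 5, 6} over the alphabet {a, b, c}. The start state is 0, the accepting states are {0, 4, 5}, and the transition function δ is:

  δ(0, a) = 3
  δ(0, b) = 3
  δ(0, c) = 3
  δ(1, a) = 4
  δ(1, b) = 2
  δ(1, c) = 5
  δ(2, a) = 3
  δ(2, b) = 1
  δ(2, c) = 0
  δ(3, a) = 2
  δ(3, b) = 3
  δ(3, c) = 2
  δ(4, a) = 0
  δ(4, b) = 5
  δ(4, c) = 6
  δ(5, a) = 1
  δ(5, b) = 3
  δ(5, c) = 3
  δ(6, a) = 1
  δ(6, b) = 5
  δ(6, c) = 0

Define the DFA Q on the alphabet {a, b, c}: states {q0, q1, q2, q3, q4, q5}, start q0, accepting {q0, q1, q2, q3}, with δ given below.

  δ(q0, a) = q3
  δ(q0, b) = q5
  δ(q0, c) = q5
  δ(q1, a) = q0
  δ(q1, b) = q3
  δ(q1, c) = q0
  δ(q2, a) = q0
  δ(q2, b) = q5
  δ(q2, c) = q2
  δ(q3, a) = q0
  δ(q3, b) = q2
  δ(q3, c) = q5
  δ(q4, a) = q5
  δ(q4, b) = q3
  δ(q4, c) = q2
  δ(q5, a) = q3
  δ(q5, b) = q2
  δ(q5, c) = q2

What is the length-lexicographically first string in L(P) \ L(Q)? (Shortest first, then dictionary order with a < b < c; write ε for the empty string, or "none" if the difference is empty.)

aac

The string aac is accepted by P but not by Q.
No shorter string lies in the difference, and aac is the lexicographically first length-3 string in L(P) \ L(Q).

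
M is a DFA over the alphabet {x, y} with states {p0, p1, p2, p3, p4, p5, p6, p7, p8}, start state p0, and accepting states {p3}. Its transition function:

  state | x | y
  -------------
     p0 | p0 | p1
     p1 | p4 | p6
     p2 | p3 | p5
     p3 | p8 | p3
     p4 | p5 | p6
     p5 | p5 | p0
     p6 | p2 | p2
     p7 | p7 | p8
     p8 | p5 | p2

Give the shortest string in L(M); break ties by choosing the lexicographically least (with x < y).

A breadth-first search from p0 reaches an accepting state first via the path p0 → p1 → p6 → p2 → p3 on input yyxx.
No string of length < 4 is accepted (BFS exhausts all shorter strings without reaching an accepting state), and yyxx is the lexicographically least accepting string of length 4.

yyxx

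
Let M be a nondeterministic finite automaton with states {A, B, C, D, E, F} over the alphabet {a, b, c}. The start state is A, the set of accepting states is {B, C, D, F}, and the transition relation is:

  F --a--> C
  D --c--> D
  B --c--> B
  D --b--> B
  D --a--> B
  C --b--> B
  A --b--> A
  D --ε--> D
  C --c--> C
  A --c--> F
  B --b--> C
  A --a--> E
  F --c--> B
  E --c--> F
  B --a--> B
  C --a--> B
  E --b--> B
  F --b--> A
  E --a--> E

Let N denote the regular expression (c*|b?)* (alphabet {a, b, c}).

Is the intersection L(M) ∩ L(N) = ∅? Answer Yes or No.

No

The string c is accepted by both M and N.
Hence L(M) ∩ L(N) ≠ ∅.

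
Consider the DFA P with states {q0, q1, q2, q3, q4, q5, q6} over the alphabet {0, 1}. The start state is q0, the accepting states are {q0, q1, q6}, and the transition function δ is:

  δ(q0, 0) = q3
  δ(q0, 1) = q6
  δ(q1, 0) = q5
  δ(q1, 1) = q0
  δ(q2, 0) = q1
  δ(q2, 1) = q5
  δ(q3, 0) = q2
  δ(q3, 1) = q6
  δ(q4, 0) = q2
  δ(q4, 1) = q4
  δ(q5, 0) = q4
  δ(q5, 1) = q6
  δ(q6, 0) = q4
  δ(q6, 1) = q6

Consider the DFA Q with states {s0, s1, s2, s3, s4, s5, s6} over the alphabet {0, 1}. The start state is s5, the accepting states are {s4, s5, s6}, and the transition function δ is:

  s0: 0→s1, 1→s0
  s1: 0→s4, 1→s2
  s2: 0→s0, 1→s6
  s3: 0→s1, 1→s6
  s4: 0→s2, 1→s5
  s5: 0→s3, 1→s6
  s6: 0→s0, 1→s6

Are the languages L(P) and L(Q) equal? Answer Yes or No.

Yes

Exploring the product automaton P × Q from the start pair (q0, s5), following both machines on each input symbol, reaches 7 state pairs: (q0, s5), (q3, s3), (q6, s6), (q2, s1), (q4, s0), (q1, s4), (q5, s2).
P accepts in {q0, q1, q6} and Q accepts in {s4, s5, s6}. In every reachable pair the two components are either both accepting — (q0, s5), (q6, s6), (q1, s4) — or both non-accepting, so no string is accepted by exactly one of the machines: L(P) \ L(Q) and L(Q) \ L(P) are both empty.
Hence every string is accepted by P iff it is accepted by Q, and the two languages coincide.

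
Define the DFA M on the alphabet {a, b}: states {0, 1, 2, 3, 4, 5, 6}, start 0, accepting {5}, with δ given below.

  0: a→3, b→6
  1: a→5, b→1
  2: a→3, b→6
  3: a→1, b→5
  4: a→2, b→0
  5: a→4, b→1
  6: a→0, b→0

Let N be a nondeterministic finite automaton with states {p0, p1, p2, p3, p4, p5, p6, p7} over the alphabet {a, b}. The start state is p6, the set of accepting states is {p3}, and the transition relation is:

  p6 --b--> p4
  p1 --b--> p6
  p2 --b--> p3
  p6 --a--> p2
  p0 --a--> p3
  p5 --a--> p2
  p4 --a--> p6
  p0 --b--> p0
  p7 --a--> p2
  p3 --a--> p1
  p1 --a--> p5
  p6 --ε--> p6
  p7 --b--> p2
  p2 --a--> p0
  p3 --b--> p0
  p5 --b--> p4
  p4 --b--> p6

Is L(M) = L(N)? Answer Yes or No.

Exploring the product automaton M × N from the start pair (0, p6), following both machines on each input symbol, reaches 7 state pairs: (0, p6), (3, p2), (6, p4), (1, p0), (5, p3), (4, p1), (2, p5).
M accepts in {5} and N accepts in {p3}. In every reachable pair the two components are either both accepting — (5, p3) — or both non-accepting, so no string is accepted by exactly one of the machines: L(M) \ L(N) and L(N) \ L(M) are both empty.
Hence every string is accepted by M iff it is accepted by N, and the two languages coincide.

Yes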